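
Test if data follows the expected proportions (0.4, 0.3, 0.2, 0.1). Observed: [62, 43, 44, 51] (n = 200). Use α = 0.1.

Expected: [80.0, 60.0, 40.0, 20.0]. χ² = 57.317. df = 3, critical = 6.251. Reject H₀.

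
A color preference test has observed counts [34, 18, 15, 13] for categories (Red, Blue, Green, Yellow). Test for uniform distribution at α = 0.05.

Expected = 20 each. χ² = Σ(O-E)²/E = 13.7. df = 3, critical value = 7.815. Reject H₀.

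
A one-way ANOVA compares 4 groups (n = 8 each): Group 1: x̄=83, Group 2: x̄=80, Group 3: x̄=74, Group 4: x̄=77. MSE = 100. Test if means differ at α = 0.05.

Grand mean = 78.5. SS_between = 360.0, MS_between = 120.0. F = 1.2, F_crit ≈ 2.947. Fail to reject H₀.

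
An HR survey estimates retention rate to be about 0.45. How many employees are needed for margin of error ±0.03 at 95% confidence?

n = z²p(1-p)/E² = 1.96²×0.45×0.55/0.03² = 1056.4 → n = 1057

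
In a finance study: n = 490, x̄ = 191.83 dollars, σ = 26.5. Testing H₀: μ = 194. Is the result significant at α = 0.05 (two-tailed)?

z = (191.83 - 194)/(26.5/√490) = -1.813. Since |z| ≤ 1.96, not significant at α = 0.05.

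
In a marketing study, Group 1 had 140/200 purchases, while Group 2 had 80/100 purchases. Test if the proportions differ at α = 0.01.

p̂₁ = 0.7, p̂₂ = 0.8, pooled p̂ = 0.733. z = -1.846. Critical: ±2.576. Fail to reject H₀.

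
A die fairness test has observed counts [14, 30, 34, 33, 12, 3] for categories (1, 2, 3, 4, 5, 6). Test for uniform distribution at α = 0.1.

Expected = 21 each. χ² = Σ(O-E)²/E = 40.381. df = 5, critical value = 9.236. Reject H₀.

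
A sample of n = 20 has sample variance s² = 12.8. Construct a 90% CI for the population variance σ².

df = 19. χ²_{0.05} = 30.144, χ²_{0.95} = 10.117. CI for σ² = ((n-1)s²/χ²_{α/2}, (n-1)s²/χ²_{1-α/2}) = (19·12.8/30.144, 19·12.8/10.117) = (8.07, 24.04)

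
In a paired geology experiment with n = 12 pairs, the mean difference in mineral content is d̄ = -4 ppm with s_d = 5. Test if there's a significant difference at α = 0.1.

t = d̄/(s_d/√n) = -4/(5/√12) = -2.771. df = 11, critical t = ±1.796. Reject H₀.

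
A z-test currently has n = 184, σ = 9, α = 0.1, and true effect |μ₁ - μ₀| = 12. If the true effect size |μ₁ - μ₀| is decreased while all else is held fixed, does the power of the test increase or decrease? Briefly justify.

Power decreases: a smaller true effect decreases the non-centrality λ = |μ₁ - μ₀|/(σ/√n).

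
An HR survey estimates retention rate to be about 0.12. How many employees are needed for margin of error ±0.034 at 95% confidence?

n = z²p(1-p)/E² = 1.96²×0.12×0.88/0.034² = 350.9 → n = 351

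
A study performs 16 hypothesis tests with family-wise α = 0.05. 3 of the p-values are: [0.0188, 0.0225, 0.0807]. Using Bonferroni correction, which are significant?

Bonferroni α = 0.05/16 = 0.00313. None of the given p-values are significant.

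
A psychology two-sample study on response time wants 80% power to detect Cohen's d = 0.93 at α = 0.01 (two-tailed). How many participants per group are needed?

z_{α/2} = 2.576, z_β = Φ⁻¹(0.8) = 0.842. For large effect (d = 0.93): n per group = 2(z_{α/2} + z_β)²/d² = 2(2.576 + 0.842)²/0.93² = 27.02 → 28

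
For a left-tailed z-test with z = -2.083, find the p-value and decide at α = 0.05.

p = P(Z < -2.083) = Φ(-2.083) ≈ 0.0186. Since p < 0.05, reject H₀ (significant) at α = 0.05.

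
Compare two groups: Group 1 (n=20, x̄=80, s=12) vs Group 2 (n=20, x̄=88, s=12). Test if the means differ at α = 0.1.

Pooled sp = 12.0. t = -2.108, df = 38. Critical t = ±1.686. Reject H₀.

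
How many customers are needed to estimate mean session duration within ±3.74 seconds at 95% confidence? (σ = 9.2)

n = (z*σ/E)² = (1.96×9.2/3.74)² = 23.2 → n = 24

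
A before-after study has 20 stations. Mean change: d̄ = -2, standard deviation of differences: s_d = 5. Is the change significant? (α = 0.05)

t = d̄/(s_d/√n) = -2/(5/√20) = -1.789. df = 19, critical t = ±2.093. Fail to reject H₀.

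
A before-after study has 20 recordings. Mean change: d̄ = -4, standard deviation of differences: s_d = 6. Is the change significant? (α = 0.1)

t = d̄/(s_d/√n) = -4/(6/√20) = -2.981. df = 19, critical t = ±1.729. Reject H₀.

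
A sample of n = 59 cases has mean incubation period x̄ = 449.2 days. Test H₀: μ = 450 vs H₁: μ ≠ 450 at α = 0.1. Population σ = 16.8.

z = (x̄ - μ₀)/(σ/√n) = (449.2 - 450)/(16.8/√59) = -0.366. Critical value: ±1.645. Since |-0.366| ≤ 1.645, Fail to reject H₀.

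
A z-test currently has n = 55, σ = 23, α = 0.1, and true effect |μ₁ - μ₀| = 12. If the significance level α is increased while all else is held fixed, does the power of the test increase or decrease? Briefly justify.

Power increases: a larger α lowers the critical value, so more of the H₁ sampling distribution falls in the rejection region.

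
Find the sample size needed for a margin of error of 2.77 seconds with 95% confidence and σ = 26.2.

n = (z*σ/E)² = (1.96×26.2/2.77)² = 343.7 → n = 344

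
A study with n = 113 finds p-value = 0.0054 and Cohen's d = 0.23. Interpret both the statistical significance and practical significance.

Statistically significant (p = 0.0054 < 0.05). Cohen's d = 0.23 indicates a small effect size. Both statistical and practical significance should be considered.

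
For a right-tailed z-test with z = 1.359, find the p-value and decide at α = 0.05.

p = P(Z > 1.359) = 1 - Φ(1.359) ≈ 0.0871. Since p ≥ 0.05, fail to reject H₀ (not significant) at α = 0.05.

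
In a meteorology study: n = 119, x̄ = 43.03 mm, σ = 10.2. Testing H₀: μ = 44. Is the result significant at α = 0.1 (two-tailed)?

z = (43.03 - 44)/(10.2/√119) = -1.037. Since |z| ≤ 1.645, not significant at α = 0.1.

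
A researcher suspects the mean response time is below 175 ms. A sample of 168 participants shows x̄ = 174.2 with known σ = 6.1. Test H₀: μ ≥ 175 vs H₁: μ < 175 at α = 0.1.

z = -1.7. Critical value: -1.28. Reject H₀.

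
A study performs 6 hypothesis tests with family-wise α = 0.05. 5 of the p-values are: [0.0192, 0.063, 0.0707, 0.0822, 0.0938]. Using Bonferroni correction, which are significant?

Bonferroni α = 0.05/6 = 0.00833. None of the given p-values are significant.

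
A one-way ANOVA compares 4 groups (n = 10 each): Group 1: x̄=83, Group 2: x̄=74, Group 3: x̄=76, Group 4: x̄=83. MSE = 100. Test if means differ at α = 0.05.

Grand mean = 79.0. SS_between = 660.0, MS_between = 220.0. F = 2.2, F_crit ≈ 2.866. Fail to reject H₀.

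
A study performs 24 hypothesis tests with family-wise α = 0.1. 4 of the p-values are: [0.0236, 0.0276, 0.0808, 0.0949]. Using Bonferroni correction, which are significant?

Bonferroni α = 0.1/24 = 0.00417. None of the given p-values are significant.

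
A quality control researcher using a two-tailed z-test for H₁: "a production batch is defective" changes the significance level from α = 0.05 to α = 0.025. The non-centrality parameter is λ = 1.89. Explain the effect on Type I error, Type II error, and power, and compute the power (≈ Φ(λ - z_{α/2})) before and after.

Decreasing α from 0.05 to 0.025:
• Type I error rate decreases (α is the Type I rate by definition).
• Critical value moves from z_{α/2} = 1.96 to 2.241, so power = Φ(λ - z_{α/2}) goes from Φ(1.89 - 1.96) = 0.472 to Φ(1.89 - 2.241) = 0.363.
• Type II error rate β = 1 - power therefore increases (0.528 → 0.637).
Appropriate when false positives are costly — here, scrapping a good batch — wasted material and cost for no reason.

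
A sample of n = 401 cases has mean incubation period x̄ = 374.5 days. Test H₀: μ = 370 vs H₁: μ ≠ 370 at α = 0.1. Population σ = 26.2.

z = (x̄ - μ₀)/(σ/√n) = (374.5 - 370)/(26.2/√401) = 3.439. Critical value: ±1.645. Since |3.439| > 1.645, Reject H₀.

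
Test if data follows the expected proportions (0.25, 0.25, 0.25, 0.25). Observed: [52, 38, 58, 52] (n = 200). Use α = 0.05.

Expected: [50.0, 50.0, 50.0, 50.0]. χ² = 4.32. df = 3, critical = 7.815. Fail to reject H₀.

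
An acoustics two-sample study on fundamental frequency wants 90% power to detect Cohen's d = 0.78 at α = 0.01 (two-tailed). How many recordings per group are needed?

z_{α/2} = 2.576, z_β = Φ⁻¹(0.9) = 1.282. For medium effect (d = 0.78): n per group = 2(z_{α/2} + z_β)²/d² = 2(2.576 + 1.282)²/0.78² = 48.9 → 49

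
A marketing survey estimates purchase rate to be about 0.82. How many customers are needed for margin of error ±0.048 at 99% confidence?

n = z²p(1-p)/E² = 2.576²×0.82×0.18/0.048² = 425.1 → n = 426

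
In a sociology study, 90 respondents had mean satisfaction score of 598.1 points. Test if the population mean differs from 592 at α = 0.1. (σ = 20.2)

z = (x̄ - μ₀)/(σ/√n) = (598.1 - 592)/(20.2/√90) = 2.865. Critical value: ±1.645. Since |2.865| > 1.645, Reject H₀.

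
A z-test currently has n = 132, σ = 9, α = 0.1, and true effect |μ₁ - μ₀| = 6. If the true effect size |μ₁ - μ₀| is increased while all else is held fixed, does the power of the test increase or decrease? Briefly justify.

Power increases: a larger true effect increases the non-centrality λ = |μ₁ - μ₀|/(σ/√n).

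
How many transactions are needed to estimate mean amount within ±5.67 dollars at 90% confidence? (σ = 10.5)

n = (z*σ/E)² = (1.645×10.5/5.67)² = 9.3 → n = 10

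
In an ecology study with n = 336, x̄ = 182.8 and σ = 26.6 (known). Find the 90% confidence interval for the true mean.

CI = x̄ ± z*(σ/√n) = 182.8 ± 1.645(26.6/√336) = 182.8 ± 2.39 = (180.41, 185.19)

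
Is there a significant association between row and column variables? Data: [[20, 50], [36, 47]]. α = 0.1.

χ² = 3.586. df = 1, critical = 2.706. Reject H₀. Variables are dependent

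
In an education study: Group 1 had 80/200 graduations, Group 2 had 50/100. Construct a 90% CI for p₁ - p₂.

p̂₁ = 0.4, p̂₂ = 0.5. Difference = -0.1. CI = (-0.2, 0.0)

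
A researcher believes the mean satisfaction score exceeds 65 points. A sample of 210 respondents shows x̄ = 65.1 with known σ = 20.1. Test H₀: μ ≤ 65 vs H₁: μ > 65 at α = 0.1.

z = 0.072. Critical value: 1.28. Fail to reject H₀.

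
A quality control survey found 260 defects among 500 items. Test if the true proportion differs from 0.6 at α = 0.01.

p̂ = 0.52, p₀ = 0.6. z = (p̂ - p₀)/√(p₀(1-p₀)/n) = -3.651. Critical: ±2.576. Reject H₀.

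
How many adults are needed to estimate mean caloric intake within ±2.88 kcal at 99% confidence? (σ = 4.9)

n = (z*σ/E)² = (2.576×4.9/2.88)² = 19.2 → n = 20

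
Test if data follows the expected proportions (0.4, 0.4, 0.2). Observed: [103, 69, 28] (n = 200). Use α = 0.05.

Expected: [80.0, 80.0, 40.0]. χ² = 11.725. df = 2, critical = 5.991. Reject H₀.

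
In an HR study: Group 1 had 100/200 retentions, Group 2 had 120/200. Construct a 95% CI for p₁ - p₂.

p̂₁ = 0.5, p̂₂ = 0.6. Difference = -0.1. CI = (-0.197, -0.003)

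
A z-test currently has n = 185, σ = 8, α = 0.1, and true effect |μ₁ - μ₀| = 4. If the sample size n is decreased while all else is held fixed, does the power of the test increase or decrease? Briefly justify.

Power decreases: a smaller n inflates the standard error σ/√n, pulling the sampling distribution under H₁ back toward the critical value.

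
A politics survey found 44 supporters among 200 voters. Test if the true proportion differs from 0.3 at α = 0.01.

p̂ = 0.22, p₀ = 0.3. z = (p̂ - p₀)/√(p₀(1-p₀)/n) = -2.469. Critical: ±2.576. Fail to reject H₀.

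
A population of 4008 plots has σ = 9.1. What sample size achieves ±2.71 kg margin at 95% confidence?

Without FPC: n₀ = (1.96×9.1/2.71)² = 43.317. With FPC: n = n₀N/(n₀+N-1) = 42.9 → n = 43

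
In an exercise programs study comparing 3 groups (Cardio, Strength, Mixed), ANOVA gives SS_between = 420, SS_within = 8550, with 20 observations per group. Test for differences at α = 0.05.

df_between = 2, df_within = 57. F = MS_between/MS_within = 210.0/150.0 = 1.4. F_crit ≈ 3.159. Fail to reject H₀.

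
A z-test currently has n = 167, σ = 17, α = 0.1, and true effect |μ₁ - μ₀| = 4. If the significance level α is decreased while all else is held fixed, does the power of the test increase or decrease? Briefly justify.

Power decreases: a smaller α raises the critical value, so less of the H₁ sampling distribution falls in the rejection region.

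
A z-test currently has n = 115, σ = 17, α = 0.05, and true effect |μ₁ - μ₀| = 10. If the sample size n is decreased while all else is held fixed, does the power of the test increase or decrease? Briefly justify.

Power decreases: a smaller n inflates the standard error σ/√n, pulling the sampling distribution under H₁ back toward the critical value.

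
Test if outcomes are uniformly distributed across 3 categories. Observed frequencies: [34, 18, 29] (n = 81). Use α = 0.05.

Expected = 27 each. χ² = Σ(O-E)²/E = 4.963. df = 2, critical value = 5.991. Fail to reject H₀.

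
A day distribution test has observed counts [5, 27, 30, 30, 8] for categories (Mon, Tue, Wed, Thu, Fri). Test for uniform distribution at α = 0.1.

Expected = 20 each. χ² = Σ(O-E)²/E = 30.9. df = 4, critical value = 7.779. Reject H₀.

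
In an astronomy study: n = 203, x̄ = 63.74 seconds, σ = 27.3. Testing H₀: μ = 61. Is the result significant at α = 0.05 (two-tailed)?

z = (63.74 - 61)/(27.3/√203) = 1.43. Since |z| ≤ 1.96, not significant at α = 0.05.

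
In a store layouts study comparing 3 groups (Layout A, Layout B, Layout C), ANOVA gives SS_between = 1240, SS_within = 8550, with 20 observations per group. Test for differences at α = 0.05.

df_between = 2, df_within = 57. F = MS_between/MS_within = 620.0/150.0 = 4.133. F_crit ≈ 3.159. Reject H₀. At least one mean differs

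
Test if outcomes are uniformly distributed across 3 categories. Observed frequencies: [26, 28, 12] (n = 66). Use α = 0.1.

Expected = 22 each. χ² = Σ(O-E)²/E = 6.909. df = 2, critical value = 4.605. Reject H₀.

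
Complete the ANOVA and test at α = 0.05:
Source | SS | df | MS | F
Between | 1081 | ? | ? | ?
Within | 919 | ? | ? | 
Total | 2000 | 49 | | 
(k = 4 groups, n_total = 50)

df_between = 3, df_within = 46. MS_between = 360.33, MS_within = 19.98. F = 18.036, F_crit ≈ 2.807. Reject H₀.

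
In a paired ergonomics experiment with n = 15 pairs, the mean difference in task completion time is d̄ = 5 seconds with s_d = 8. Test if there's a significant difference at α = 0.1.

t = d̄/(s_d/√n) = 5/(8/√15) = 2.421. df = 14, critical t = ±1.761. Reject H₀.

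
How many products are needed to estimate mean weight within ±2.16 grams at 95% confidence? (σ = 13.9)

n = (z*σ/E)² = (1.96×13.9/2.16)² = 159.1 → n = 160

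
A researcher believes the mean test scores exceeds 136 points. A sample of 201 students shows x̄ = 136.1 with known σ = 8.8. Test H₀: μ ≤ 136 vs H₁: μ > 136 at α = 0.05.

z = 0.161. Critical value: 1.645. Fail to reject H₀.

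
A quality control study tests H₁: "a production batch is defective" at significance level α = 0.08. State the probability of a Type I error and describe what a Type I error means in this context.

P(Type I error) = α = 0.08. A Type I error is rejecting H₀ when H₀ is actually true (false positive) — here, concluding that a production batch is defective when in fact this is not the case. Consequence: scrapping a good batch — wasted material and cost for no reason.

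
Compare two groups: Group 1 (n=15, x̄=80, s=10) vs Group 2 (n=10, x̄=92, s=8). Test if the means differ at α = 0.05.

Pooled sp = 9.27. t = -3.171, df = 23. Critical t = ±2.069. Reject H₀.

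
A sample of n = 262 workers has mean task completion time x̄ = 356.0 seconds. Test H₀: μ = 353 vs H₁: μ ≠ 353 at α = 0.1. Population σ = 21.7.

z = (x̄ - μ₀)/(σ/√n) = (356.0 - 353)/(21.7/√262) = 2.238. Critical value: ±1.645. Since |2.238| > 1.645, Reject H₀.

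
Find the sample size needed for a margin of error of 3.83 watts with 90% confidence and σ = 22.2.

n = (z*σ/E)² = (1.645×22.2/3.83)² = 90.9 → n = 91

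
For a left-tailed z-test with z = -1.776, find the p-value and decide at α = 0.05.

p = P(Z < -1.776) = Φ(-1.776) ≈ 0.0379. Since p < 0.05, reject H₀ (significant) at α = 0.05.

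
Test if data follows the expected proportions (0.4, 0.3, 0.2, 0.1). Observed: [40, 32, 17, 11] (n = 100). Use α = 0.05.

Expected: [40.0, 30.0, 20.0, 10.0]. χ² = 0.683. df = 3, critical = 7.815. Fail to reject H₀.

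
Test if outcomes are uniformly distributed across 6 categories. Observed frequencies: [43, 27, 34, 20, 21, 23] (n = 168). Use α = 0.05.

Expected = 28 each. χ² = Σ(O-E)²/E = 14.286. df = 5, critical value = 11.07. Reject H₀.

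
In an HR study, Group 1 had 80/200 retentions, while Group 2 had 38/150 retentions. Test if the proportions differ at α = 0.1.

p̂₁ = 0.4, p̂₂ = 0.253, pooled p̂ = 0.337. z = 2.872. Critical: ±1.645. Reject H₀.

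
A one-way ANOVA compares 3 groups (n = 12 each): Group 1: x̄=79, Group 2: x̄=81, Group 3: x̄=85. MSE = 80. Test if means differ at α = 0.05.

Grand mean = 81.67. SS_between = 224.0, MS_between = 112.0. F = 1.4, F_crit ≈ 3.285. Fail to reject H₀.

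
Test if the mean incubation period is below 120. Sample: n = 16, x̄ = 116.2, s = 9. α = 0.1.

t = (116.2 - 120)/(9/√16) = -1.689, df = 15. Critical t = -1.341. Reject H₀.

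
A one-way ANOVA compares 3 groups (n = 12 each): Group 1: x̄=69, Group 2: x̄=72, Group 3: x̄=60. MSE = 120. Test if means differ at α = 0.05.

Grand mean = 67.0. SS_between = 936.0, MS_between = 468.0. F = 3.9, F_crit ≈ 3.285. Reject H₀.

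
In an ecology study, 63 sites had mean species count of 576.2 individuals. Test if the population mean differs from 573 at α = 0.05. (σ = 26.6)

z = (x̄ - μ₀)/(σ/√n) = (576.2 - 573)/(26.6/√63) = 0.955. Critical value: ±1.96. Since |0.955| ≤ 1.96, Fail to reject H₀.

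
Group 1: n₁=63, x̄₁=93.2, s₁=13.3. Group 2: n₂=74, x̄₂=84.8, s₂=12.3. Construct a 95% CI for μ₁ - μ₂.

Difference = 8.4. SE = √(13.3²/63 + 12.3²/74) = 2.203. CI = (4.08, 12.72)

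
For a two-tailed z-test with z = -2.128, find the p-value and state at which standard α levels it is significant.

p = 2·P(Z > |-2.128|) = 2·(1 - Φ(2.128)) ≈ 0.0333. Significant at α = 0.1; Significant at α = 0.05.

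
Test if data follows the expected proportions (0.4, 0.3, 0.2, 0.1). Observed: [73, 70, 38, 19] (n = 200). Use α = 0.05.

Expected: [80.0, 60.0, 40.0, 20.0]. χ² = 2.429. df = 3, critical = 7.815. Fail to reject H₀.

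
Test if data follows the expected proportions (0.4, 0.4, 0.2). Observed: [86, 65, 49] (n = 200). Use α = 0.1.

Expected: [80.0, 80.0, 40.0]. χ² = 5.287. df = 2, critical = 4.605. Reject H₀.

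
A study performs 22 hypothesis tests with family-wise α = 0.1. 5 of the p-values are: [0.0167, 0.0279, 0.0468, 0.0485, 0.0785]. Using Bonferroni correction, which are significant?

Bonferroni α = 0.1/22 = 0.00455. None of the given p-values are significant.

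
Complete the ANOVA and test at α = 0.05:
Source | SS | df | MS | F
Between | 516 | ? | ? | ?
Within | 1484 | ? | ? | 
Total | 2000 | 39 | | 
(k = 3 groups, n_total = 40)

df_between = 2, df_within = 37. MS_between = 258.0, MS_within = 40.11. F = 6.433, F_crit ≈ 3.252. Reject H₀.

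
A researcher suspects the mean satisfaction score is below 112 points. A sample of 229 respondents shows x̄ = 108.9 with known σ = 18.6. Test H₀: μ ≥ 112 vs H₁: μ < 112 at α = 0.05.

z = -2.522. Critical value: -1.645. Reject H₀.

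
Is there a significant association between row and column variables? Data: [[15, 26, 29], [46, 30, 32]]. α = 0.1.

χ² = 8.461. df = 2, critical = 4.605. Reject H₀. Variables are dependent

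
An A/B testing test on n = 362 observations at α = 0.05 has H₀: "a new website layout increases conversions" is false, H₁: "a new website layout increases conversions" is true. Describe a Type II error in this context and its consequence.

Type II error: failing to reject H₀ when it is false — concluding that a new website layout increases conversions is not supported when in fact it is. Consequence: discarding a layout that would have improved conversions — lost revenue.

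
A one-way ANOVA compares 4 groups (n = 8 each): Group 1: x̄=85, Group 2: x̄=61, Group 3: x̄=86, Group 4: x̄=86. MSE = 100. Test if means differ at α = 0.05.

Grand mean = 79.5. SS_between = 3656.0, MS_between = 1218.67. F = 12.187, F_crit ≈ 2.947. Reject H₀.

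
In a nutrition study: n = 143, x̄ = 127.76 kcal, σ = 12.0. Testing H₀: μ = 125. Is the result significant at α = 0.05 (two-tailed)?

z = (127.76 - 125)/(12.0/√143) = 2.75. Since |z| > 1.96, significant at α = 0.05.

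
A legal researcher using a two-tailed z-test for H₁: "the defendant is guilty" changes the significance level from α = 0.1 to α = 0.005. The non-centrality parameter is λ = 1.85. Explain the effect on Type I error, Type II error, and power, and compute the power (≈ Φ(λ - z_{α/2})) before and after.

Decreasing α from 0.1 to 0.005:
• Type I error rate decreases (α is the Type I rate by definition).
• Critical value moves from z_{α/2} = 1.645 to 2.807, so power = Φ(λ - z_{α/2}) goes from Φ(1.85 - 1.645) = 0.581 to Φ(1.85 - 2.807) = 0.169.
• Type II error rate β = 1 - power therefore increases (0.419 → 0.831).
Appropriate when false positives are costly — here, convicting an innocent person.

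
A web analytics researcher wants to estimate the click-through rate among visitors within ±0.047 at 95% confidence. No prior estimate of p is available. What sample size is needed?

Conservative approach: use p = 0.5 (maximizes p(1-p) = 0.25). n = z²(0.25)/E² = 1.96²×0.25/0.047² = 434.8 → n = 435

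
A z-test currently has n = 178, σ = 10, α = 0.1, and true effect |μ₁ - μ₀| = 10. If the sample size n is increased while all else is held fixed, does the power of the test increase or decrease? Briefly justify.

Power increases: a larger n shrinks the standard error σ/√n, moving the sampling distribution under H₁ further from the critical value.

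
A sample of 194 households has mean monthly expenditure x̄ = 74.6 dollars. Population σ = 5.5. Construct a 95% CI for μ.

CI = x̄ ± z*(σ/√n) = 74.6 ± 1.96(5.5/√194) = 74.6 ± 0.77 = (73.83, 75.37)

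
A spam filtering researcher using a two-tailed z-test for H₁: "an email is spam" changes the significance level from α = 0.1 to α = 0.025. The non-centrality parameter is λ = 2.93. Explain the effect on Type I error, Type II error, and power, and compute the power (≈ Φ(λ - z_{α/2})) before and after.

Decreasing α from 0.1 to 0.025:
• Type I error rate decreases (α is the Type I rate by definition).
• Critical value moves from z_{α/2} = 1.645 to 2.241, so power = Φ(λ - z_{α/2}) goes from Φ(2.93 - 1.645) = 0.901 to Φ(2.93 - 2.241) = 0.755.
• Type II error rate β = 1 - power therefore increases (0.099 → 0.245).
Appropriate when false positives are costly — here, a legitimate email is sent to the spam folder and the user misses it.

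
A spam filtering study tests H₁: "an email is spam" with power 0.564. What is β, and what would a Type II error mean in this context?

β = 1 - power = 1 - 0.564 = 0.436. A Type II error is failing to reject H₀ when H₀ is false (false negative) — here, failing to conclude that an email is spam when in fact it is true. Consequence: a spam email lands in the inbox.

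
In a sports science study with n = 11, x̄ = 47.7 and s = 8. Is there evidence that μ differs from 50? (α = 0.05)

t = (x̄ - μ₀)/(s/√n) = (47.7 - 50)/(8/√11) = -0.954. df = 10, critical t = ±2.228. Fail to reject H₀.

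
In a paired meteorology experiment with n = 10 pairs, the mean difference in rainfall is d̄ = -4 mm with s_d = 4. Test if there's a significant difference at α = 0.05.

t = d̄/(s_d/√n) = -4/(4/√10) = -3.162. df = 9, critical t = ±2.262. Reject H₀.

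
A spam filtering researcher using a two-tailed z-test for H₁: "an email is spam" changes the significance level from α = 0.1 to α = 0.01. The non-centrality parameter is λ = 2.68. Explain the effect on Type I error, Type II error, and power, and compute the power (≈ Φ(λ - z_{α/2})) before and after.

Decreasing α from 0.1 to 0.01:
• Type I error rate decreases (α is the Type I rate by definition).
• Critical value moves from z_{α/2} = 1.645 to 2.576, so power = Φ(λ - z_{α/2}) goes from Φ(2.68 - 1.645) = 0.85 to Φ(2.68 - 2.576) = 0.541.
• Type II error rate β = 1 - power therefore increases (0.15 → 0.459).
Appropriate when false positives are costly — here, a legitimate email is sent to the spam folder and the user misses it.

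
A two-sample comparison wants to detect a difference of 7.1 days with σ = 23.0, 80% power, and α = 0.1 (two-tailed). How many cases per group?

n per group = 2(z_α/2 + z_β)²σ²/d² = 2×(1.645 + 0.84)²×23.0²/7.1² = 129.6 → n = 130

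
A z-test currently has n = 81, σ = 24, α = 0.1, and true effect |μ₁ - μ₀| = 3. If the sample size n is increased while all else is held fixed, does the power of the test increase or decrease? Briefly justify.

Power increases: a larger n shrinks the standard error σ/√n, moving the sampling distribution under H₁ further from the critical value.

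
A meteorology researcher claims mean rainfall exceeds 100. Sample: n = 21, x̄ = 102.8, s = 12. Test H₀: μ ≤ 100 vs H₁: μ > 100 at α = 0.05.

t = (102.8 - 100)/(12/√21) = 1.069, df = 20. Critical t = 1.725. Fail to reject H₀.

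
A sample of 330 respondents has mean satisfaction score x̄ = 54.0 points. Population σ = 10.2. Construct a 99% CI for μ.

CI = x̄ ± z*(σ/√n) = 54.0 ± 2.576(10.2/√330) = 54.0 ± 1.45 = (52.55, 55.45)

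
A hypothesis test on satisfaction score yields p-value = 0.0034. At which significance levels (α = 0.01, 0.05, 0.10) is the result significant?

p = 0.0034. Significant at: α = 0.01, 0.05, 0.1.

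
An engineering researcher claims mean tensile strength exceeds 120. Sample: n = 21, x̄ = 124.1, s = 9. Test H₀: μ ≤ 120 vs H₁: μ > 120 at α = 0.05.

t = (124.1 - 120)/(9/√21) = 2.088, df = 20. Critical t = 1.725. Reject H₀.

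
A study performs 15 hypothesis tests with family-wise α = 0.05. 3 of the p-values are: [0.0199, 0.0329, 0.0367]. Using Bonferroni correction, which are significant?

Bonferroni α = 0.05/15 = 0.00333. None of the given p-values are significant.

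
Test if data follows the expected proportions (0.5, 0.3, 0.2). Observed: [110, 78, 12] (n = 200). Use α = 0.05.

Expected: [100.0, 60.0, 40.0]. χ² = 26.0. df = 2, critical = 5.991. Reject H₀.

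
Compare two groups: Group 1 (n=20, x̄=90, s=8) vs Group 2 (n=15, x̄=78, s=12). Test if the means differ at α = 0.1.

Pooled sp = 9.9. t = 3.55, df = 33. Critical t = ±1.692. Reject H₀.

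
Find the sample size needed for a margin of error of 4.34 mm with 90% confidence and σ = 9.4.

n = (z*σ/E)² = (1.645×9.4/4.34)² = 12.7 → n = 13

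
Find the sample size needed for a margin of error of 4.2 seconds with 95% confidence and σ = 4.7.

n = (z*σ/E)² = (1.96×4.7/4.2)² = 4.8 → n = 5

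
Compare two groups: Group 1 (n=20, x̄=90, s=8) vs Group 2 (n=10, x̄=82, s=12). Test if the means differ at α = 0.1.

Pooled sp = 9.47. t = 2.181, df = 28. Critical t = ±1.701. Reject H₀.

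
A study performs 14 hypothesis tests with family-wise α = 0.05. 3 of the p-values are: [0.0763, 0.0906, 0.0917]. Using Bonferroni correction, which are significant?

Bonferroni α = 0.05/14 = 0.00357. None of the given p-values are significant.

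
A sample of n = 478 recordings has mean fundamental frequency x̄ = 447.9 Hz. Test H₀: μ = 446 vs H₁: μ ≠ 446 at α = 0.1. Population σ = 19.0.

z = (x̄ - μ₀)/(σ/√n) = (447.9 - 446)/(19.0/√478) = 2.186. Critical value: ±1.645. Since |2.186| > 1.645, Reject H₀.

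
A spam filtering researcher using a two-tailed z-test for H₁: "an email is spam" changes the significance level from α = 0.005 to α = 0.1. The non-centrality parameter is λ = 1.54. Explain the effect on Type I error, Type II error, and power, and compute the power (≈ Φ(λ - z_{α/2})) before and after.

Increasing α from 0.005 to 0.1:
• Type I error rate increases (α is the Type I rate by definition).
• Critical value moves from z_{α/2} = 2.807 to 1.645, so power = Φ(λ - z_{α/2}) goes from Φ(1.54 - 2.807) = 0.103 to Φ(1.54 - 1.645) = 0.458.
• Type II error rate β = 1 - power therefore decreases (0.897 → 0.542).
Appropriate when false negatives are costly — here, a spam email lands in the inbox.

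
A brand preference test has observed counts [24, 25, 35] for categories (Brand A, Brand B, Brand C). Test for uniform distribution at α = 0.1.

Expected = 28 each. χ² = Σ(O-E)²/E = 2.643. df = 2, critical value = 4.605. Fail to reject H₀.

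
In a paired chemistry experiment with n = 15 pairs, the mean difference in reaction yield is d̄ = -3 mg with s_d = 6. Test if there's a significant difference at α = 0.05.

t = d̄/(s_d/√n) = -3/(6/√15) = -1.936. df = 14, critical t = ±2.145. Fail to reject H₀.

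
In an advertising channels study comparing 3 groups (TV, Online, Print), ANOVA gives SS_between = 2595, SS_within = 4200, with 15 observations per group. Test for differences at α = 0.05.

df_between = 2, df_within = 42. F = MS_between/MS_within = 1297.5/100.0 = 12.975. F_crit ≈ 3.22. Reject H₀. At least one mean differs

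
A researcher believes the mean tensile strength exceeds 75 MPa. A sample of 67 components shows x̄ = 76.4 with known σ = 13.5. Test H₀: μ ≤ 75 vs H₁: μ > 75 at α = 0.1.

z = 0.849. Critical value: 1.28. Fail to reject H₀.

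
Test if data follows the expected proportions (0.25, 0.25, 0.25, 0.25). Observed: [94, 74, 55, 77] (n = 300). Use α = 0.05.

Expected: [75.0, 75.0, 75.0, 75.0]. χ² = 10.213. df = 3, critical = 7.815. Reject H₀.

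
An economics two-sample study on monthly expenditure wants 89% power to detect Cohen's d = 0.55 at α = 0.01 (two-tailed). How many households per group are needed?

z_{α/2} = 2.576, z_β = Φ⁻¹(0.89) = 1.227. For medium effect (d = 0.55): n per group = 2(z_{α/2} + z_β)²/d² = 2(2.576 + 1.227)²/0.55² = 95.6 → 96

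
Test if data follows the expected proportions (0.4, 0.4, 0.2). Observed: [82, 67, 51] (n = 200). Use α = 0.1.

Expected: [80.0, 80.0, 40.0]. χ² = 5.188. df = 2, critical = 4.605. Reject H₀.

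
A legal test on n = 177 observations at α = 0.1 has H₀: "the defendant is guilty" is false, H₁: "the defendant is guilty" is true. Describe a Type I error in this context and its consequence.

Type I error: rejecting H₀ when it is true — concluding that the defendant is guilty when in fact it is not. Consequence: convicting an innocent person.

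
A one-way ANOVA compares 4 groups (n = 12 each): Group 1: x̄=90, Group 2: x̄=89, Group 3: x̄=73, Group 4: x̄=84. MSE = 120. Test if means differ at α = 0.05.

Grand mean = 84.0. SS_between = 2184.0, MS_between = 728.0. F = 6.067, F_crit ≈ 2.816. Reject H₀.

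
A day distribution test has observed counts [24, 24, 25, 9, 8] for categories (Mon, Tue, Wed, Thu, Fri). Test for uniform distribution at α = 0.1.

Expected = 18 each. χ² = Σ(O-E)²/E = 16.778. df = 4, critical value = 7.779. Reject H₀.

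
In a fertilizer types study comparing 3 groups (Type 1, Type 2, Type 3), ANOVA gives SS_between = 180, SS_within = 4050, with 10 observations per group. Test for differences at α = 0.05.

df_between = 2, df_within = 27. F = MS_between/MS_within = 90.0/150.0 = 0.6. F_crit ≈ 3.354. Fail to reject H₀.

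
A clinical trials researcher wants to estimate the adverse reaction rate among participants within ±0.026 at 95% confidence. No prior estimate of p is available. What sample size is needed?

Conservative approach: use p = 0.5 (maximizes p(1-p) = 0.25). n = z²(0.25)/E² = 1.96²×0.25/0.026² = 1420.7 → n = 1421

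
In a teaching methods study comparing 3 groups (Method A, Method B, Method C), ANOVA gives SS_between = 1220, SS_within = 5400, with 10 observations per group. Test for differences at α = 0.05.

df_between = 2, df_within = 27. F = MS_between/MS_within = 610.0/200.0 = 3.05. F_crit ≈ 3.354. Fail to reject H₀.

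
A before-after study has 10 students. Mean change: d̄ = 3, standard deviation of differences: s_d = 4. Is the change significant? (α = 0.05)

t = d̄/(s_d/√n) = 3/(4/√10) = 2.372. df = 9, critical t = ±2.262. Reject H₀.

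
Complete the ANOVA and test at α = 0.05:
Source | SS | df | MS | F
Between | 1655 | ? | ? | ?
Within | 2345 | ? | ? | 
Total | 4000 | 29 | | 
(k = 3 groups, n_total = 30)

df_between = 2, df_within = 27. MS_between = 827.5, MS_within = 86.85. F = 9.528, F_crit ≈ 3.354. Reject H₀.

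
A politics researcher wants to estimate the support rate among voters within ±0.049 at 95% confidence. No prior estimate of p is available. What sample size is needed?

Conservative approach: use p = 0.5 (maximizes p(1-p) = 0.25). n = z²(0.25)/E² = 1.96²×0.25/0.049² = 400.0 → n = 400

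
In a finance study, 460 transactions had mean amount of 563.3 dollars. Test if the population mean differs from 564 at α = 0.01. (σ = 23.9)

z = (x̄ - μ₀)/(σ/√n) = (563.3 - 564)/(23.9/√460) = -0.628. Critical value: ±2.576. Since |-0.628| ≤ 2.576, Fail to reject H₀.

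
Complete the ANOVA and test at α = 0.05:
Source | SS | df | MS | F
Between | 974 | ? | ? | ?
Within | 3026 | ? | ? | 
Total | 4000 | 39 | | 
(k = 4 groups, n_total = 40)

df_between = 3, df_within = 36. MS_between = 324.67, MS_within = 84.06. F = 3.863, F_crit ≈ 2.866. Reject H₀.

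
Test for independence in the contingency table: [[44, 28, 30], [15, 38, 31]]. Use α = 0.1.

χ² = 14.177. df = 2, critical = 4.605. Reject H₀. Variables are dependent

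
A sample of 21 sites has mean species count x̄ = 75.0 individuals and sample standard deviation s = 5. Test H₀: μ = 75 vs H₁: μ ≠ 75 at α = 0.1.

t = (x̄ - μ₀)/(s/√n) = (75.0 - 75)/(5/√21) = 0.0. df = 20, critical t = ±1.725. Fail to reject H₀.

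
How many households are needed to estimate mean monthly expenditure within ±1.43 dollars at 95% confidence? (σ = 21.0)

n = (z*σ/E)² = (1.96×21.0/1.43)² = 828.5 → n = 829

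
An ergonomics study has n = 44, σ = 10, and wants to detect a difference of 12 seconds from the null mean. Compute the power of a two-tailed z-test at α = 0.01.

SE = σ/√n = 10/√44 = 1.508. Non-centrality λ = d/SE = 12/1.508 = 7.96. Power ≈ Φ(λ - z_{α/2}) = Φ(7.96 - 2.576) = Φ(5.384) = 1.0.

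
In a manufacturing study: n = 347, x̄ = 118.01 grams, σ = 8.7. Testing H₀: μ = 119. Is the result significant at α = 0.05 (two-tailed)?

z = (118.01 - 119)/(8.7/√347) = -2.12. Since |z| > 1.96, significant at α = 0.05.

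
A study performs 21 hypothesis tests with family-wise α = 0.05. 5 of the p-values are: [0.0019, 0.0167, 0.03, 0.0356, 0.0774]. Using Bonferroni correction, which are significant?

Bonferroni α = 0.05/21 = 0.00238. Significant p-values: [0.0019]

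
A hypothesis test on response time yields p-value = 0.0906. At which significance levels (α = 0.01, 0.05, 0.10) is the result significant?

p = 0.0906. Significant at: α = 0.1.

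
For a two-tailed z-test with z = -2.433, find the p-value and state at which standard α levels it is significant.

p = 2·P(Z > |-2.433|) = 2·(1 - Φ(2.433)) ≈ 0.015. Significant at α = 0.1; Significant at α = 0.05.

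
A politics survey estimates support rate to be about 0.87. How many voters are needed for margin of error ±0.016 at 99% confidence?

n = z²p(1-p)/E² = 2.576²×0.87×0.13/0.016² = 2931.7 → n = 2932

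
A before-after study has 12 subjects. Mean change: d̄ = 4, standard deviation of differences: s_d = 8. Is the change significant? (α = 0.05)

t = d̄/(s_d/√n) = 4/(8/√12) = 1.732. df = 11, critical t = ±2.201. Fail to reject H₀.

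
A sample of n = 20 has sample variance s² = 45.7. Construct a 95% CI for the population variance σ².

df = 19. χ²_{0.025} = 32.852, χ²_{0.975} = 8.907. CI for σ² = ((n-1)s²/χ²_{α/2}, (n-1)s²/χ²_{1-α/2}) = (19·45.7/32.852, 19·45.7/8.907) = (26.43, 97.49)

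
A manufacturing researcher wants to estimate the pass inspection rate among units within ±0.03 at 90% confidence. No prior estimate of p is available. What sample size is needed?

Conservative approach: use p = 0.5 (maximizes p(1-p) = 0.25). n = z²(0.25)/E² = 1.645²×0.25/0.03² = 751.7 → n = 752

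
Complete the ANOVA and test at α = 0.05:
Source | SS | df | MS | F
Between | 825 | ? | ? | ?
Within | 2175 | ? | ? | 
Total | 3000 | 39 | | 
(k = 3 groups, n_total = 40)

df_between = 2, df_within = 37. MS_between = 412.5, MS_within = 58.78. F = 7.017, F_crit ≈ 3.252. Reject H₀.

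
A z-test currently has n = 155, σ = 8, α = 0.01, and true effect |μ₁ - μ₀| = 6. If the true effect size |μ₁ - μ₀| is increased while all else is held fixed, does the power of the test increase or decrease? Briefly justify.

Power increases: a larger true effect increases the non-centrality λ = |μ₁ - μ₀|/(σ/√n).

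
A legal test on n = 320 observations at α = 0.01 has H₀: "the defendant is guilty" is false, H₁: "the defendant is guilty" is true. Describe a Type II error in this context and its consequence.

Type II error: failing to reject H₀ when it is false — concluding that the defendant is guilty is not supported when in fact it is. Consequence: acquitting a guilty person.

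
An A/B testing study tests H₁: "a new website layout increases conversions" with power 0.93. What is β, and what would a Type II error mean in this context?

β = 1 - power = 1 - 0.93 = 0.07. A Type II error is failing to reject H₀ when H₀ is false (false negative) — here, failing to conclude that a new website layout increases conversions when in fact it is true. Consequence: discarding a layout that would have improved conversions — lost revenue.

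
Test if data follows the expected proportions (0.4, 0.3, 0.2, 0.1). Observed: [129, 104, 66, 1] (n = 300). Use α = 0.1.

Expected: [120.0, 90.0, 60.0, 30.0]. χ² = 31.486. df = 3, critical = 6.251. Reject H₀.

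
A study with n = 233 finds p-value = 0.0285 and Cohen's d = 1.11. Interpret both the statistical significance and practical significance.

Statistically significant (p = 0.0285 < 0.05). Cohen's d = 1.11 indicates a large effect size. Both statistical and practical significance should be considered.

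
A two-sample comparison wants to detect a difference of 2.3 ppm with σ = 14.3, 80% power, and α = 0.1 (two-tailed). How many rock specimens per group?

n per group = 2(z_α/2 + z_β)²σ²/d² = 2×(1.645 + 0.84)²×14.3²/2.3² = 477.4 → n = 478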